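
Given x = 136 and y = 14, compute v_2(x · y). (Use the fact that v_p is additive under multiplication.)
v_2(1904) = 4

v_p(x) = 3 (factor: 136 = 2^3 · 17); v_p(y) = 1 (factor: 14 = 2^1 · 7). Additivity: v_p(xy) = v_p(x) + v_p(y) = 3 + 1 = 4. (Direct check: xy = 1904 = 2^4 · (119).)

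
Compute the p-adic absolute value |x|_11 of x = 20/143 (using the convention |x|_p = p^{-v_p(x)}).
|20/143|_11 = 11

Step 1 — compute v_11(x) by factoring powers of 11 out of the numerator and denominator: v_11(20/143) = -1. Step 2 — apply |x|_p = p^{-v_p(x)} = 11^{1} = 11.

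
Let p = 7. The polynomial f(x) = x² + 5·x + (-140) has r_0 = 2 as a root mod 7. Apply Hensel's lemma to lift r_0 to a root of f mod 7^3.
r_2 = 261 (mod 343)

Hensel: r_{i+1} = r_i − f(r_i)·(f′(r_i))^{-1} mod 7^{i+2}, f′(x) = 2x + 5. Iterate:
  r_0 = 2 (mod 7)
  r_1 = 16 (mod 49)
  r_2 = 261 (mod 343)
Final: r = 261 satisfies f(r) ≡ 0 mod 7^3.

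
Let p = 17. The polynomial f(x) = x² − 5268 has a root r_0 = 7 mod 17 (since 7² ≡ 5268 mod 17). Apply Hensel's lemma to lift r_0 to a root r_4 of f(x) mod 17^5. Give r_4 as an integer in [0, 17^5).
r_4 = 1157350 (mod 1419857)

Hensel's recurrence: r_{i+1} = r_i − f(r_i)·(f′(r_i))^{-1} mod 17^{i+2}, with f′(x) = 2x. Iterate:
  r_0 = 7 (mod 17)
  r_1 = 194 (mod 289)
  r_2 = 2795 (mod 4913)
  r_3 = 71577 (mod 83521)
  r_4 = 1157350 (mod 1419857)
Final: r_4 = 1157350, and one checks f(r_4) ≡ 0 mod 17^5.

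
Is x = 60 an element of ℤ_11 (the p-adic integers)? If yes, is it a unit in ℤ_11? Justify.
x ∈ ℤ_11^× (unit); v_11(x) = 0

ℤ_11 = {x ∈ ℚ_11 : v_11(x) ≥ 0} and ℤ_11^× = {x ∈ ℤ_11 : v_11(x) = 0}. Here v_11(60) = v_11(num) − v_11(den) = 0; compare against these criteria.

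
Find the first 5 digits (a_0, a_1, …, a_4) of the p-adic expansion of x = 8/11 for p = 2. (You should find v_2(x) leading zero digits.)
(a_0, …, a_4) = (0, 0, 0, 1, 1)

v_2(8/11) = 3, so a_0 = ... = a_2 = 0. Factor out: x = 2^3 · u with u = 1/11 a unit in ℤ_2. Expand u iteratively via a_{v+i} = u_i mod 2, u_{i+1} = (u_i − a_{v+i})/2:
  u_0 = 1/11;  a_3 = 1;  u_1 = (u_0 − 1)/2 = -5/11
  u_1 = -5/11;  a_4 = 1;  u_2 = (u_1 − 1)/2 = -8/11
Digits: (0, 0, 0, 1, 1).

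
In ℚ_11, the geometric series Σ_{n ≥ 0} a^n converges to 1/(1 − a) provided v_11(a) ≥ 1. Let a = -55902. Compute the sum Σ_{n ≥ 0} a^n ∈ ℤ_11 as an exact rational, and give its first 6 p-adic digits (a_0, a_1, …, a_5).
Σ a^n = 1/(1 − a) = 1/55903;  first 6 digits = (1, 0, 0, 2, 7, 10)

v_11(a) = 3 ≥ 1, so the series converges in ℤ_11 to 1/(1 − a) = 1/(1 − (-55902)) = 1/55903. Expand this rational in ℤ_11: compute digits iteratively via d_i = x_i mod 11, x_{i+1} = (x_i − d_i)/11. The first 6 digits are (1, 0, 0, 2, 7, 10).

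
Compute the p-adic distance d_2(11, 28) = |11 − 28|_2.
d_2(11, 28) = 1

Step 1 — x − y = 11 − 28 = -17. Step 2 — v_2(-17) = 0 (factor: -17 = −(2^0 · 17); the sign does not affect v_p). Step 3 — |x − y|_2 = 2^{0} = 1.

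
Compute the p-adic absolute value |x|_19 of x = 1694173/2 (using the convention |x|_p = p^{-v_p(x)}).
|1694173/2|_19 = 1/130321

Step 1 — compute v_19(x) by factoring powers of 19 out of the numerator and denominator: v_19(1694173/2) = 4. Step 2 — apply |x|_p = p^{-v_p(x)} = 19^{-4} = 1/130321.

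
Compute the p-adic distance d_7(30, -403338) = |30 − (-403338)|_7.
d_7(30, -403338) = 1/16807

Step 1 — x − y = 30 − (-403338) = 403368. Step 2 — v_7(403368) = 5 (factor: 403368 = (7^5 · 24); the sign does not affect v_p). Step 3 — |x − y|_7 = 7^{-5} = 1/16807.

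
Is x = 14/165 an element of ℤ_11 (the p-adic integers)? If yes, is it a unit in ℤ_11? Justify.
x ∉ ℤ_11 (v_11(x) = -1 < 0)

ℤ_11 = {x ∈ ℚ_11 : v_11(x) ≥ 0} and ℤ_11^× = {x ∈ ℤ_11 : v_11(x) = 0}. Here v_11(14/165) = v_11(num) − v_11(den) = -1; compare against these criteria.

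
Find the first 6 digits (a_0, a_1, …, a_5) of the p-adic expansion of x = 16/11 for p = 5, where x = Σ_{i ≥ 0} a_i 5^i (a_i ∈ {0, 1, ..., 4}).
(a_0, …, a_5) = (1, 1, 3, 3, 2, 4)

v_5(16/11) = 0 (numerator and denominator both coprime to 5), so x ∈ ℤ_5^×. Compute digits iteratively via a_i = x_i mod 5, x_{i+1} = (x_i − a_i)/5, with x_0 = x:
  x_0 = 16/11;  a_0 = 1;  x_1 = (x_0 − 1)/5 = 1/11
  x_1 = 1/11;  a_1 = 1;  x_2 = (x_1 − 1)/5 = -2/11
  x_2 = -2/11;  a_2 = 3;  x_3 = (x_2 − 3)/5 = -7/11
  x_3 = -7/11;  a_3 = 3;  x_4 = (x_3 − 3)/5 = -8/11
  x_4 = -8/11;  a_4 = 2;  x_5 = (x_4 − 2)/5 = -6/11
  x_5 = -6/11;  a_5 = 4;  x_6 = (x_5 − 4)/5 = -10/11
Digits: (1, 1, 3, 3, 2, 4).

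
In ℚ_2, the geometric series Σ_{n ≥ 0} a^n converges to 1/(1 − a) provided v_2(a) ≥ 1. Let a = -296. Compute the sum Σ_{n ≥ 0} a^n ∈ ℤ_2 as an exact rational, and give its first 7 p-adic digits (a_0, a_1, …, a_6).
Σ a^n = 1/(1 − a) = 1/297;  first 7 digits = (1, 0, 0, 1, 1, 0, 0)

v_2(a) = 3 ≥ 1, so the series converges in ℤ_2 to 1/(1 − a) = 1/(1 − (-296)) = 1/297. Expand this rational in ℤ_2: compute digits iteratively via d_i = x_i mod 2, x_{i+1} = (x_i − d_i)/2. The first 7 digits are (1, 0, 0, 1, 1, 0, 0).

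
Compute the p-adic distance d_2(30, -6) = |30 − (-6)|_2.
d_2(30, -6) = 1/4

Step 1 — x − y = 30 − (-6) = 36. Step 2 — v_2(36) = 2 (factor: 36 = (2^2 · 9); the sign does not affect v_p). Step 3 — |x − y|_2 = 2^{-2} = 1/4.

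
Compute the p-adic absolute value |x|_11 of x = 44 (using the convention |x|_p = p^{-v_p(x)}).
|44|_11 = 1/11

Step 1 — compute v_11(x) by factoring powers of 11 out of the numerator and denominator: v_11(44) = 1. Step 2 — apply |x|_p = p^{-v_p(x)} = 11^{-1} = 1/11.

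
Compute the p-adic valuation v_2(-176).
v_2(-176) = 4

v_2(n) is the largest exponent k such that 2^k divides n. Factor out: -176 = -2^4 · 11. (Sign doesn't affect v_p.) So v_2(-176) = 4.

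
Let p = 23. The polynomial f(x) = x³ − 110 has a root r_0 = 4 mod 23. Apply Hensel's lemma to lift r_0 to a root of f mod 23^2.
r_1 = 27 (mod 529)

Hensel: r_{i+1} = r_i − f(r_i)/f′(r_i) mod 23^{i+2}, where f′(x) = 3x². Iterate:
  r_0 = 4 (mod 23)
  r_1 = 27 (mod 529)
Final: r = 27 with f(r) ≡ 0 mod 23^2.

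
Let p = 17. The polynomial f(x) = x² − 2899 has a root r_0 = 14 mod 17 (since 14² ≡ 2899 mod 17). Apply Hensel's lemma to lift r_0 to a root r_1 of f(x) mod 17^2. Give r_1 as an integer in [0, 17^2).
r_1 = 286 (mod 289)

Hensel's recurrence: r_{i+1} = r_i − f(r_i)·(f′(r_i))^{-1} mod 17^{i+2}, with f′(x) = 2x. Iterate:
  r_0 = 14 (mod 17)
  r_1 = 286 (mod 289)
Final: r_1 = 286, and one checks f(r_1) ≡ 0 mod 17^2.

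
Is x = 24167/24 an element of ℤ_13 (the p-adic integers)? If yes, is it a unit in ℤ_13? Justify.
x ∈ ℤ_13 but not a unit; v_13(x) = 3 > 0

ℤ_13 = {x ∈ ℚ_13 : v_13(x) ≥ 0} and ℤ_13^× = {x ∈ ℤ_13 : v_13(x) = 0}. Here v_13(24167/24) = v_13(num) − v_13(den) = 3; compare against these criteria.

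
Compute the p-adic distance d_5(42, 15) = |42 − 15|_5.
d_5(42, 15) = 1

Step 1 — x − y = 42 − 15 = 27. Step 2 — v_5(27) = 0 (factor: 27 = (5^0 · 27); the sign does not affect v_p). Step 3 — |x − y|_5 = 5^{0} = 1.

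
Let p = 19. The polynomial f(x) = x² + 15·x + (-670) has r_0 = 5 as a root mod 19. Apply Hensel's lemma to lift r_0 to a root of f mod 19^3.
r_2 = 5154 (mod 6859)

Hensel: r_{i+1} = r_i − f(r_i)·(f′(r_i))^{-1} mod 19^{i+2}, f′(x) = 2x + 15. Iterate:
  r_0 = 5 (mod 19)
  r_1 = 100 (mod 361)
  r_2 = 5154 (mod 6859)
Final: r = 5154 satisfies f(r) ≡ 0 mod 19^3.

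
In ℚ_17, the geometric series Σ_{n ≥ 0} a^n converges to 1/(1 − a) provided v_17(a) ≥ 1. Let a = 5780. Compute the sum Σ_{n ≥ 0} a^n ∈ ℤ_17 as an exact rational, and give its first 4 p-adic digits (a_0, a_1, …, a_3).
Σ a^n = 1/(1 − a) = -1/5779;  first 4 digits = (1, 0, 3, 1)

v_17(a) = 2 ≥ 1, so the series converges in ℤ_17 to 1/(1 − a) = 1/(1 − 5780) = -1/5779. Expand this rational in ℤ_17: compute digits iteratively via d_i = x_i mod 17, x_{i+1} = (x_i − d_i)/17. The first 4 digits are (1, 0, 3, 1).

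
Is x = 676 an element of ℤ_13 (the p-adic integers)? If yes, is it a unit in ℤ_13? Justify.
x ∈ ℤ_13 but not a unit; v_13(x) = 2 > 0

ℤ_13 = {x ∈ ℚ_13 : v_13(x) ≥ 0} and ℤ_13^× = {x ∈ ℤ_13 : v_13(x) = 0}. Here v_13(676) = v_13(num) − v_13(den) = 2; compare against these criteria.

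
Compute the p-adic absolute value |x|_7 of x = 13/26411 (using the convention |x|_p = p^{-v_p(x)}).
|13/26411|_7 = 2401

Step 1 — compute v_7(x) by factoring powers of 7 out of the numerator and denominator: v_7(13/26411) = -4. Step 2 — apply |x|_p = p^{-v_p(x)} = 7^{4} = 2401.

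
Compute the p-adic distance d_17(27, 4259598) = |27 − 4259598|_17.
d_17(27, 4259598) = 1/1419857

Step 1 — x − y = 27 − 4259598 = -4259571. Step 2 — v_17(-4259571) = 5 (factor: -4259571 = −(17^5 · 3); the sign does not affect v_p). Step 3 — |x − y|_17 = 17^{-5} = 1/1419857.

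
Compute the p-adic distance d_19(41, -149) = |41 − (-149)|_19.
d_19(41, -149) = 1/19

Step 1 — x − y = 41 − (-149) = 190. Step 2 — v_19(190) = 1 (factor: 190 = (19^1 · 10); the sign does not affect v_p). Step 3 — |x − y|_19 = 19^{-1} = 1/19.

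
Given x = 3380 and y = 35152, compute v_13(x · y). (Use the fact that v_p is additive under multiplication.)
v_13(118813760) = 5

v_p(x) = 2 (factor: 3380 = 13^2 · 20); v_p(y) = 3 (factor: 35152 = 13^3 · 16). Additivity: v_p(xy) = v_p(x) + v_p(y) = 2 + 3 = 5. (Direct check: xy = 118813760 = 13^5 · (320).)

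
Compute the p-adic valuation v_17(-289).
v_17(-289) = 2

v_17(n) is the largest exponent k such that 17^k divides n. Factor out: -289 = -17^2 · 1. (Sign doesn't affect v_p.) So v_17(-289) = 2.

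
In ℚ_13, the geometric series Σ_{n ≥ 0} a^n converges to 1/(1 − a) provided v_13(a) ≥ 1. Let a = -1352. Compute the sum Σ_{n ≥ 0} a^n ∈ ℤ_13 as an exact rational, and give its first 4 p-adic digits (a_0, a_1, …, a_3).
Σ a^n = 1/(1 − a) = 1/1353;  first 4 digits = (1, 0, 5, 12)

v_13(a) = 2 ≥ 1, so the series converges in ℤ_13 to 1/(1 − a) = 1/(1 − (-1352)) = 1/1353. Expand this rational in ℤ_13: compute digits iteratively via d_i = x_i mod 13, x_{i+1} = (x_i − d_i)/13. The first 4 digits are (1, 0, 5, 12).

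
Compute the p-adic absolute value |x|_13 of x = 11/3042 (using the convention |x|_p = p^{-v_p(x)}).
|11/3042|_13 = 169

Step 1 — compute v_13(x) by factoring powers of 13 out of the numerator and denominator: v_13(11/3042) = -2. Step 2 — apply |x|_p = p^{-v_p(x)} = 13^{2} = 169.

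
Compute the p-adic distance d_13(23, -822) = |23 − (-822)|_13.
d_13(23, -822) = 1/169

Step 1 — x − y = 23 − (-822) = 845. Step 2 — v_13(845) = 2 (factor: 845 = (13^2 · 5); the sign does not affect v_p). Step 3 — |x − y|_13 = 13^{-2} = 1/169.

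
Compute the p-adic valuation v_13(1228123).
v_13(1228123) = 4

v_13(n) is the largest exponent k such that 13^k divides n. Factor out: 1228123 = 13^4 · 43. (Sign doesn't affect v_p.) So v_13(1228123) = 4.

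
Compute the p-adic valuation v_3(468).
v_3(468) = 2

v_3(n) is the largest exponent k such that 3^k divides n. Factor out: 468 = 3^2 · 52. (Sign doesn't affect v_p.) So v_3(468) = 2.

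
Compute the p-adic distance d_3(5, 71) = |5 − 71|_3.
d_3(5, 71) = 1/3

Step 1 — x − y = 5 − 71 = -66. Step 2 — v_3(-66) = 1 (factor: -66 = −(3^1 · 22); the sign does not affect v_p). Step 3 — |x − y|_3 = 3^{-1} = 1/3.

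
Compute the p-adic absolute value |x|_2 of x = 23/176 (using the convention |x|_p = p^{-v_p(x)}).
|23/176|_2 = 16

Step 1 — compute v_2(x) by factoring powers of 2 out of the numerator and denominator: v_2(23/176) = -4. Step 2 — apply |x|_p = p^{-v_p(x)} = 2^{4} = 16.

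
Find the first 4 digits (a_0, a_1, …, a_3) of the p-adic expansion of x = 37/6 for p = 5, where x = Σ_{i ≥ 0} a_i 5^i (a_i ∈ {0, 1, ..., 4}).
(a_0, …, a_3) = (2, 0, 1, 4)

v_5(37/6) = 0 (numerator and denominator both coprime to 5), so x ∈ ℤ_5^×. Compute digits iteratively via a_i = x_i mod 5, x_{i+1} = (x_i − a_i)/5, with x_0 = x:
  x_0 = 37/6;  a_0 = 2;  x_1 = (x_0 − 2)/5 = 5/6
  x_1 = 5/6;  a_1 = 0;  x_2 = (x_1 − 0)/5 = 1/6
  x_2 = 1/6;  a_2 = 1;  x_3 = (x_2 − 1)/5 = -1/6
  x_3 = -1/6;  a_3 = 4;  x_4 = (x_3 − 4)/5 = -5/6
Digits: (2, 0, 1, 4).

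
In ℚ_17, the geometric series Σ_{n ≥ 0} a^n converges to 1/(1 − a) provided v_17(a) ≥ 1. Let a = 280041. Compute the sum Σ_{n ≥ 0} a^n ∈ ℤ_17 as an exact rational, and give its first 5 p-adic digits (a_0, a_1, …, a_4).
Σ a^n = 1/(1 − a) = -1/280040;  first 5 digits = (1, 0, 0, 6, 3)

v_17(a) = 3 ≥ 1, so the series converges in ℤ_17 to 1/(1 − a) = 1/(1 − 280041) = -1/280040. Expand this rational in ℤ_17: compute digits iteratively via d_i = x_i mod 17, x_{i+1} = (x_i − d_i)/17. The first 5 digits are (1, 0, 0, 6, 3).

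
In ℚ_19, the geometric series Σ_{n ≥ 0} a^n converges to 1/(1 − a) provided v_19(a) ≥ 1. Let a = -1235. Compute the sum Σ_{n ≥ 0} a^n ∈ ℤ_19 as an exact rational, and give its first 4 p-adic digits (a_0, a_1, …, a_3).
Σ a^n = 1/(1 − a) = 1/1236;  first 4 digits = (1, 11, 3, 14)

v_19(a) = 1 ≥ 1, so the series converges in ℤ_19 to 1/(1 − a) = 1/(1 − (-1235)) = 1/1236. Expand this rational in ℤ_19: compute digits iteratively via d_i = x_i mod 19, x_{i+1} = (x_i − d_i)/19. The first 4 digits are (1, 11, 3, 14).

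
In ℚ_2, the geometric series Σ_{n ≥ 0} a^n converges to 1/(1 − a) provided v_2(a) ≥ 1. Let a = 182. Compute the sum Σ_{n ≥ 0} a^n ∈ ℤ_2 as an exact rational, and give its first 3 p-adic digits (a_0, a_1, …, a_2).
Σ a^n = 1/(1 − a) = -1/181;  first 3 digits = (1, 1, 0)

v_2(a) = 1 ≥ 1, so the series converges in ℤ_2 to 1/(1 − a) = 1/(1 − 182) = -1/181. Expand this rational in ℤ_2: compute digits iteratively via d_i = x_i mod 2, x_{i+1} = (x_i − d_i)/2. The first 3 digits are (1, 1, 0).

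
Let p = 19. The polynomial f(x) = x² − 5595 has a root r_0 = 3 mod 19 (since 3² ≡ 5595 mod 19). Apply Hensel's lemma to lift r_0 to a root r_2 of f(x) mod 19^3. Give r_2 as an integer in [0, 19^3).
r_2 = 1656 (mod 6859)

Hensel's recurrence: r_{i+1} = r_i − f(r_i)·(f′(r_i))^{-1} mod 19^{i+2}, with f′(x) = 2x. Iterate:
  r_0 = 3 (mod 19)
  r_1 = 212 (mod 361)
  r_2 = 1656 (mod 6859)
Final: r_2 = 1656, and one checks f(r_2) ≡ 0 mod 19^3.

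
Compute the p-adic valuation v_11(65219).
v_11(65219) = 3

v_11(n) is the largest exponent k such that 11^k divides n. Factor out: 65219 = 11^3 · 49. (Sign doesn't affect v_p.) So v_11(65219) = 3.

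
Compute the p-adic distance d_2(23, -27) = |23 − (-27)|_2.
d_2(23, -27) = 1/2

Step 1 — x − y = 23 − (-27) = 50. Step 2 — v_2(50) = 1 (factor: 50 = (2^1 · 25); the sign does not affect v_p). Step 3 — |x − y|_2 = 2^{-1} = 1/2.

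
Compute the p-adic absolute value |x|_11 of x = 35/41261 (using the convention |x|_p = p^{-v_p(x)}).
|35/41261|_11 = 1331

Step 1 — compute v_11(x) by factoring powers of 11 out of the numerator and denominator: v_11(35/41261) = -3. Step 2 — apply |x|_p = p^{-v_p(x)} = 11^{3} = 1331.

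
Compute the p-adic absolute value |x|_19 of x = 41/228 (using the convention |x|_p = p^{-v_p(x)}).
|41/228|_19 = 19

Step 1 — compute v_19(x) by factoring powers of 19 out of the numerator and denominator: v_19(41/228) = -1. Step 2 — apply |x|_p = p^{-v_p(x)} = 19^{1} = 19.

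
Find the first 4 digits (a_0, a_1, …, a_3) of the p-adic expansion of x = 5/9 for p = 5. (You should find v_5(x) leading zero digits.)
(a_0, …, a_3) = (0, 4, 2, 0)

v_5(5/9) = 1, so a_0 = ... = a_0 = 0. Factor out: x = 5^1 · u with u = 1/9 a unit in ℤ_5. Expand u iteratively via a_{v+i} = u_i mod 5, u_{i+1} = (u_i − a_{v+i})/5:
  u_0 = 1/9;  a_1 = 4;  u_1 = (u_0 − 4)/5 = -7/9
  u_1 = -7/9;  a_2 = 2;  u_2 = (u_1 − 2)/5 = -5/9
  u_2 = -5/9;  a_3 = 0;  u_3 = (u_2 − 0)/5 = -1/9
Digits: (0, 4, 2, 0).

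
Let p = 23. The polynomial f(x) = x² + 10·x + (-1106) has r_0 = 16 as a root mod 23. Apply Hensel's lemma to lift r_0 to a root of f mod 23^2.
r_1 = 108 (mod 529)

Hensel: r_{i+1} = r_i − f(r_i)·(f′(r_i))^{-1} mod 23^{i+2}, f′(x) = 2x + 10. Iterate:
  r_0 = 16 (mod 23)
  r_1 = 108 (mod 529)
Final: r = 108 satisfies f(r) ≡ 0 mod 23^2.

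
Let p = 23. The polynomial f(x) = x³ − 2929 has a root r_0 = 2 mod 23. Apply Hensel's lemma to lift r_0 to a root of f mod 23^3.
r_2 = 11134 (mod 12167)

Hensel: r_{i+1} = r_i − f(r_i)/f′(r_i) mod 23^{i+2}, where f′(x) = 3x². Iterate:
  r_0 = 2 (mod 23)
  r_1 = 25 (mod 529)
  r_2 = 11134 (mod 12167)
Final: r = 11134 with f(r) ≡ 0 mod 23^3.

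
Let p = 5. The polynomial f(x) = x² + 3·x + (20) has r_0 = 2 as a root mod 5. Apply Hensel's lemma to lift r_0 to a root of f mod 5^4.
r_3 = 537 (mod 625)

Hensel: r_{i+1} = r_i − f(r_i)·(f′(r_i))^{-1} mod 5^{i+2}, f′(x) = 2x + 3. Iterate:
  r_0 = 2 (mod 5)
  r_1 = 12 (mod 25)
  r_2 = 37 (mod 125)
  r_3 = 537 (mod 625)
Final: r = 537 satisfies f(r) ≡ 0 mod 5^4.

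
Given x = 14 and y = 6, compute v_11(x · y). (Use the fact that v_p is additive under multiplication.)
v_11(84) = 0

v_p(x) = 0 (factor: 14 = 11^0 · 14); v_p(y) = 0 (factor: 6 = 11^0 · 6). Additivity: v_p(xy) = v_p(x) + v_p(y) = 0 + 0 = 0. (Direct check: xy = 84 = 11^0 · (84).)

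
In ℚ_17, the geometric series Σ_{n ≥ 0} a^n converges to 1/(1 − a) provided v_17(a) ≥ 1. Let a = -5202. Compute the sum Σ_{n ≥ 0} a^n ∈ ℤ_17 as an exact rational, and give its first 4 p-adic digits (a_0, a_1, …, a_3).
Σ a^n = 1/(1 − a) = 1/5203;  first 4 digits = (1, 0, 16, 15)

v_17(a) = 2 ≥ 1, so the series converges in ℤ_17 to 1/(1 − a) = 1/(1 − (-5202)) = 1/5203. Expand this rational in ℤ_17: compute digits iteratively via d_i = x_i mod 17, x_{i+1} = (x_i − d_i)/17. The first 4 digits are (1, 0, 16, 15).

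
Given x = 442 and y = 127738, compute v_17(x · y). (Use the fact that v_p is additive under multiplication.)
v_17(56460196) = 4

v_p(x) = 1 (factor: 442 = 17^1 · 26); v_p(y) = 3 (factor: 127738 = 17^3 · 26). Additivity: v_p(xy) = v_p(x) + v_p(y) = 1 + 3 = 4. (Direct check: xy = 56460196 = 17^4 · (676).)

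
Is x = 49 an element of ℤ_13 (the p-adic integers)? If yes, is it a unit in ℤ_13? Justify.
x ∈ ℤ_13^× (unit); v_13(x) = 0

ℤ_13 = {x ∈ ℚ_13 : v_13(x) ≥ 0} and ℤ_13^× = {x ∈ ℤ_13 : v_13(x) = 0}. Here v_13(49) = v_13(num) − v_13(den) = 0; compare against these criteria.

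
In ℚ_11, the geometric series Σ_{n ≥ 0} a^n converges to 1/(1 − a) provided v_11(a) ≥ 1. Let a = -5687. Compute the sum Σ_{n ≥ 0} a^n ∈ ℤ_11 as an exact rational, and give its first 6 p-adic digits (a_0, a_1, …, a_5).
Σ a^n = 1/(1 − a) = 1/5688;  first 6 digits = (1, 0, 8, 6, 8, 2)

v_11(a) = 2 ≥ 1, so the series converges in ℤ_11 to 1/(1 − a) = 1/(1 − (-5687)) = 1/5688. Expand this rational in ℤ_11: compute digits iteratively via d_i = x_i mod 11, x_{i+1} = (x_i − d_i)/11. The first 6 digits are (1, 0, 8, 6, 8, 2).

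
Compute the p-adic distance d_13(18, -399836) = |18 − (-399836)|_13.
d_13(18, -399836) = 1/28561

Step 1 — x − y = 18 − (-399836) = 399854. Step 2 — v_13(399854) = 4 (factor: 399854 = (13^4 · 14); the sign does not affect v_p). Step 3 — |x − y|_13 = 13^{-4} = 1/28561.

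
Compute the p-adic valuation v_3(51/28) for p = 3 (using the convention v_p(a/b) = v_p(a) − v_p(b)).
v_3(51/28) = 1

Factor powers of 3 from the numerator and denominator of the reduced fraction: 51 = 3^1 · 17 and 28 = 3^0 · 28. Apply v_p(a/b) = v_p(a) − v_p(b): v_3(51/28) = 1 − 0 = 1.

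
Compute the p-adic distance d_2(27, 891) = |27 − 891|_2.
d_2(27, 891) = 1/32

Step 1 — x − y = 27 − 891 = -864. Step 2 — v_2(-864) = 5 (factor: -864 = −(2^5 · 27); the sign does not affect v_p). Step 3 — |x − y|_2 = 2^{-5} = 1/32.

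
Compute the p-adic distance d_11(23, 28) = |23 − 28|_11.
d_11(23, 28) = 1

Step 1 — x − y = 23 − 28 = -5. Step 2 — v_11(-5) = 0 (factor: -5 = −(11^0 · 5); the sign does not affect v_p). Step 3 — |x − y|_11 = 11^{0} = 1.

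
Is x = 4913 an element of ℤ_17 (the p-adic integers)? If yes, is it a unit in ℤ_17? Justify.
x ∈ ℤ_17 but not a unit; v_17(x) = 3 > 0

ℤ_17 = {x ∈ ℚ_17 : v_17(x) ≥ 0} and ℤ_17^× = {x ∈ ℤ_17 : v_17(x) = 0}. Here v_17(4913) = v_17(num) − v_17(den) = 3; compare against these criteria.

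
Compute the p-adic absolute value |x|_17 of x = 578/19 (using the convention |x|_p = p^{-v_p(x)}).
|578/19|_17 = 1/289

Step 1 — compute v_17(x) by factoring powers of 17 out of the numerator and denominator: v_17(578/19) = 2. Step 2 — apply |x|_p = p^{-v_p(x)} = 17^{-2} = 1/289.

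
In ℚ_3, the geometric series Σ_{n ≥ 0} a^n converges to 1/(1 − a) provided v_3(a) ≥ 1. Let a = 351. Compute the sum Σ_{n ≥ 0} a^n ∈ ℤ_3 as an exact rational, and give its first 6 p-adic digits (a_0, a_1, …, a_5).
Σ a^n = 1/(1 − a) = -1/350;  first 6 digits = (1, 0, 0, 1, 1, 1)

v_3(a) = 3 ≥ 1, so the series converges in ℤ_3 to 1/(1 − a) = 1/(1 − 351) = -1/350. Expand this rational in ℤ_3: compute digits iteratively via d_i = x_i mod 3, x_{i+1} = (x_i − d_i)/3. The first 6 digits are (1, 0, 0, 1, 1, 1).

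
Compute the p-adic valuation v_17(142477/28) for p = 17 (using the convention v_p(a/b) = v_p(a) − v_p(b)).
v_17(142477/28) = 3

Factor powers of 17 from the numerator and denominator of the reduced fraction: 142477 = 17^3 · 29 and 28 = 17^0 · 28. Apply v_p(a/b) = v_p(a) − v_p(b): v_17(142477/28) = 3 − 0 = 3.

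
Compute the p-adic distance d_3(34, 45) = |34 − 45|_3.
d_3(34, 45) = 1

Step 1 — x − y = 34 − 45 = -11. Step 2 — v_3(-11) = 0 (factor: -11 = −(3^0 · 11); the sign does not affect v_p). Step 3 — |x − y|_3 = 3^{0} = 1.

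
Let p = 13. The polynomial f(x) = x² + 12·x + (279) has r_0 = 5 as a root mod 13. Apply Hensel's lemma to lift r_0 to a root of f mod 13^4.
r_3 = 5504 (mod 28561)

Hensel: r_{i+1} = r_i − f(r_i)·(f′(r_i))^{-1} mod 13^{i+2}, f′(x) = 2x + 12. Iterate:
  r_0 = 5 (mod 13)
  r_1 = 96 (mod 169)
  r_2 = 1110 (mod 2197)
  r_3 = 5504 (mod 28561)
Final: r = 5504 satisfies f(r) ≡ 0 mod 13^4.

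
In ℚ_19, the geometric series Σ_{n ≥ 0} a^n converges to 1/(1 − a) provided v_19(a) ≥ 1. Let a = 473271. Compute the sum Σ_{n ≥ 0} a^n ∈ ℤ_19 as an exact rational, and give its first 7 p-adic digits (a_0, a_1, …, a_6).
Σ a^n = 1/(1 − a) = -1/473270;  first 7 digits = (1, 0, 0, 12, 3, 0, 11)

v_19(a) = 3 ≥ 1, so the series converges in ℤ_19 to 1/(1 − a) = 1/(1 − 473271) = -1/473270. Expand this rational in ℤ_19: compute digits iteratively via d_i = x_i mod 19, x_{i+1} = (x_i − d_i)/19. The first 7 digits are (1, 0, 0, 12, 3, 0, 11).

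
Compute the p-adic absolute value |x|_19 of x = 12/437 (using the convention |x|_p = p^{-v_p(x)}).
|12/437|_19 = 19

Step 1 — compute v_19(x) by factoring powers of 19 out of the numerator and denominator: v_19(12/437) = -1. Step 2 — apply |x|_p = p^{-v_p(x)} = 19^{1} = 19.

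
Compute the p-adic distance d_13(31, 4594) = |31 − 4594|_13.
d_13(31, 4594) = 1/169

Step 1 — x − y = 31 − 4594 = -4563. Step 2 — v_13(-4563) = 2 (factor: -4563 = −(13^2 · 27); the sign does not affect v_p). Step 3 — |x − y|_13 = 13^{-2} = 1/169.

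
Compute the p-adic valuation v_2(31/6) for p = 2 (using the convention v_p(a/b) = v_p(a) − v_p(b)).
v_2(31/6) = -1

Factor powers of 2 from the numerator and denominator of the reduced fraction: 31 = 2^0 · 31 and 6 = 2^1 · 3. Apply v_p(a/b) = v_p(a) − v_p(b): v_2(31/6) = 0 − 1 = -1.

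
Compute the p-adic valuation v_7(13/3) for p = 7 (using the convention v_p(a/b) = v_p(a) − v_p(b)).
v_7(13/3) = 0

Factor powers of 7 from the numerator and denominator of the reduced fraction: 13 = 7^0 · 13 and 3 = 7^0 · 3. Apply v_p(a/b) = v_p(a) − v_p(b): v_7(13/3) = 0 − 0 = 0.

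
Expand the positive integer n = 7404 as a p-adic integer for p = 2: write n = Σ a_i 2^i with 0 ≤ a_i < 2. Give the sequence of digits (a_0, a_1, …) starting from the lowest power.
(a_0, a_1, …) = (0, 0, 1, 1, 0, 1, 1, 1, 0, 0, 1, 1, 1)

Repeated division by 2 gives the digits low-to-high: 7404 = 1·2^2 + 1·2^3 + 1·2^5 + 1·2^6 + 1·2^7 + 1·2^10 + 1·2^11 + 1·2^12. Digit sequence: (0, 0, 1, 1, 0, 1, 1, 1, 0, 0, 1, 1, 1).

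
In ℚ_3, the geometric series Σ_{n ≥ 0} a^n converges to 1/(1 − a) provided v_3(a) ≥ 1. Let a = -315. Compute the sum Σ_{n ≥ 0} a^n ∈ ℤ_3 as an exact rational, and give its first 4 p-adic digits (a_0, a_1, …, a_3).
Σ a^n = 1/(1 − a) = 1/316;  first 4 digits = (1, 0, 1, 0)

v_3(a) = 2 ≥ 1, so the series converges in ℤ_3 to 1/(1 − a) = 1/(1 − (-315)) = 1/316. Expand this rational in ℤ_3: compute digits iteratively via d_i = x_i mod 3, x_{i+1} = (x_i − d_i)/3. The first 4 digits are (1, 0, 1, 0).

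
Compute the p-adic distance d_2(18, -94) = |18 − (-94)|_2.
d_2(18, -94) = 1/16

Step 1 — x − y = 18 − (-94) = 112. Step 2 — v_2(112) = 4 (factor: 112 = (2^4 · 7); the sign does not affect v_p). Step 3 — |x − y|_2 = 2^{-4} = 1/16.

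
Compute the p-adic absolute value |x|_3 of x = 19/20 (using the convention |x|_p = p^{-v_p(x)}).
|19/20|_3 = 1

Step 1 — compute v_3(x) by factoring powers of 3 out of the numerator and denominator: v_3(19/20) = 0. Step 2 — apply |x|_p = p^{-v_p(x)} = 3^{0} = 1.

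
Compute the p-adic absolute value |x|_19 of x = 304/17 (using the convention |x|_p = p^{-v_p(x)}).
|304/17|_19 = 1/19

Step 1 — compute v_19(x) by factoring powers of 19 out of the numerator and denominator: v_19(304/17) = 1. Step 2 — apply |x|_p = p^{-v_p(x)} = 19^{-1} = 1/19.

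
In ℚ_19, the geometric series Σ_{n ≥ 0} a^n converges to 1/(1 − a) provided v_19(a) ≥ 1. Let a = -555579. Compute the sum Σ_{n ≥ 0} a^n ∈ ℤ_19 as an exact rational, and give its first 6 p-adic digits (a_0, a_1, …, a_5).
Σ a^n = 1/(1 − a) = 1/555580;  first 6 digits = (1, 0, 0, 14, 14, 18)

v_19(a) = 3 ≥ 1, so the series converges in ℤ_19 to 1/(1 − a) = 1/(1 − (-555579)) = 1/555580. Expand this rational in ℤ_19: compute digits iteratively via d_i = x_i mod 19, x_{i+1} = (x_i − d_i)/19. The first 6 digits are (1, 0, 0, 14, 14, 18).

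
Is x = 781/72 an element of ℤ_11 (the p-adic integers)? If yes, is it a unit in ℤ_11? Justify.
x ∈ ℤ_11 but not a unit; v_11(x) = 1 > 0

ℤ_11 = {x ∈ ℚ_11 : v_11(x) ≥ 0} and ℤ_11^× = {x ∈ ℤ_11 : v_11(x) = 0}. Here v_11(781/72) = v_11(num) − v_11(den) = 1; compare against these criteria.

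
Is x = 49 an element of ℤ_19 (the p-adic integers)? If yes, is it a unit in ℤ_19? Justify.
x ∈ ℤ_19^× (unit); v_19(x) = 0

ℤ_19 = {x ∈ ℚ_19 : v_19(x) ≥ 0} and ℤ_19^× = {x ∈ ℤ_19 : v_19(x) = 0}. Here v_19(49) = v_19(num) − v_19(den) = 0; compare against these criteria.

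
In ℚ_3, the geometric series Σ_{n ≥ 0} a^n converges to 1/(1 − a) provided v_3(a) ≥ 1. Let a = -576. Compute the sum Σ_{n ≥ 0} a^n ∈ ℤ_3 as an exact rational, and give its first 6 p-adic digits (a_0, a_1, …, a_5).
Σ a^n = 1/(1 − a) = 1/577;  first 6 digits = (1, 0, 2, 2, 2, 0)

v_3(a) = 2 ≥ 1, so the series converges in ℤ_3 to 1/(1 − a) = 1/(1 − (-576)) = 1/577. Expand this rational in ℤ_3: compute digits iteratively via d_i = x_i mod 3, x_{i+1} = (x_i − d_i)/3. The first 6 digits are (1, 0, 2, 2, 2, 0).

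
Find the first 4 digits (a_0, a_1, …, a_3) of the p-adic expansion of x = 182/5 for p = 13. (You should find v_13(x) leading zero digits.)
(a_0, …, a_3) = (0, 8, 10, 7)

v_13(182/5) = 1, so a_0 = ... = a_0 = 0. Factor out: x = 13^1 · u with u = 14/5 a unit in ℤ_13. Expand u iteratively via a_{v+i} = u_i mod 13, u_{i+1} = (u_i − a_{v+i})/13:
  u_0 = 14/5;  a_1 = 8;  u_1 = (u_0 − 8)/13 = -2/5
  u_1 = -2/5;  a_2 = 10;  u_2 = (u_1 − 10)/13 = -4/5
  u_2 = -4/5;  a_3 = 7;  u_3 = (u_2 − 7)/13 = -3/5
Digits: (0, 8, 10, 7).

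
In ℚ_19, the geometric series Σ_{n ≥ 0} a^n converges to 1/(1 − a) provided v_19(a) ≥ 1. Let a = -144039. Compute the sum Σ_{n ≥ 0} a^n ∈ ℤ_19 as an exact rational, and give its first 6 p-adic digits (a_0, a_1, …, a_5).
Σ a^n = 1/(1 − a) = 1/144040;  first 6 digits = (1, 0, 0, 17, 17, 18)

v_19(a) = 3 ≥ 1, so the series converges in ℤ_19 to 1/(1 − a) = 1/(1 − (-144039)) = 1/144040. Expand this rational in ℤ_19: compute digits iteratively via d_i = x_i mod 19, x_{i+1} = (x_i − d_i)/19. The first 6 digits are (1, 0, 0, 17, 17, 18).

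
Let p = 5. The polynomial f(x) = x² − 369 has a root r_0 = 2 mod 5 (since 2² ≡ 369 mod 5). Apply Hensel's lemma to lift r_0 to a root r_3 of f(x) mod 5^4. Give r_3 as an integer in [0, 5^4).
r_3 = 412 (mod 625)

Hensel's recurrence: r_{i+1} = r_i − f(r_i)·(f′(r_i))^{-1} mod 5^{i+2}, with f′(x) = 2x. Iterate:
  r_0 = 2 (mod 5)
  r_1 = 12 (mod 25)
  r_2 = 37 (mod 125)
  r_3 = 412 (mod 625)
Final: r_3 = 412, and one checks f(r_3) ≡ 0 mod 5^4.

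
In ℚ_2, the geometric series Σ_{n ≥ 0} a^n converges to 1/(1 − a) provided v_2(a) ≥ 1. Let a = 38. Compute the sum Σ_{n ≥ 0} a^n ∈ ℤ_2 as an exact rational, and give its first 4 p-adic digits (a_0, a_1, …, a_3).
Σ a^n = 1/(1 − a) = -1/37;  first 4 digits = (1, 1, 0, 0)

v_2(a) = 1 ≥ 1, so the series converges in ℤ_2 to 1/(1 − a) = 1/(1 − 38) = -1/37. Expand this rational in ℤ_2: compute digits iteratively via d_i = x_i mod 2, x_{i+1} = (x_i − d_i)/2. The first 4 digits are (1, 1, 0, 0).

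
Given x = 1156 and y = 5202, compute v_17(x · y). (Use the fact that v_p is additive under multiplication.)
v_17(6013512) = 4

v_p(x) = 2 (factor: 1156 = 17^2 · 4); v_p(y) = 2 (factor: 5202 = 17^2 · 18). Additivity: v_p(xy) = v_p(x) + v_p(y) = 2 + 2 = 4. (Direct check: xy = 6013512 = 17^4 · (72).)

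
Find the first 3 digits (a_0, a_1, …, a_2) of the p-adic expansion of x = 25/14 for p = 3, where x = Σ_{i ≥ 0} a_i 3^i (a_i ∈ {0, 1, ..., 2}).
(a_0, …, a_2) = (2, 1, 2)

v_3(25/14) = 0 (numerator and denominator both coprime to 3), so x ∈ ℤ_3^×. Compute digits iteratively via a_i = x_i mod 3, x_{i+1} = (x_i − a_i)/3, with x_0 = x:
  x_0 = 25/14;  a_0 = 2;  x_1 = (x_0 − 2)/3 = -1/14
  x_1 = -1/14;  a_1 = 1;  x_2 = (x_1 − 1)/3 = -5/14
  x_2 = -5/14;  a_2 = 2;  x_3 = (x_2 − 2)/3 = -11/14
Digits: (2, 1, 2).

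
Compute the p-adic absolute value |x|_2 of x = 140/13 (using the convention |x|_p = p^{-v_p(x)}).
|140/13|_2 = 1/4

Step 1 — compute v_2(x) by factoring powers of 2 out of the numerator and denominator: v_2(140/13) = 2. Step 2 — apply |x|_p = p^{-v_p(x)} = 2^{-2} = 1/4.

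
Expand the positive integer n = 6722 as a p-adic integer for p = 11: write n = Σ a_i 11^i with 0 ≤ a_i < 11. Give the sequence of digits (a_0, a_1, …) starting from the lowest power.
(a_0, a_1, …) = (1, 6, 0, 5)

Repeated division by 11 gives the digits low-to-high: 6722 = 1 + 6·11^1 + 5·11^3. Digit sequence: (1, 6, 0, 5).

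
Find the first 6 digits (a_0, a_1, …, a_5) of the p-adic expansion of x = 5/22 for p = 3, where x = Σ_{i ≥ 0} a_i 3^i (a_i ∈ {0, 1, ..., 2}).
(a_0, …, a_5) = (2, 2, 2, 0, 2, 1)

v_3(5/22) = 0 (numerator and denominator both coprime to 3), so x ∈ ℤ_3^×. Compute digits iteratively via a_i = x_i mod 3, x_{i+1} = (x_i − a_i)/3, with x_0 = x:
  x_0 = 5/22;  a_0 = 2;  x_1 = (x_0 − 2)/3 = -13/22
  x_1 = -13/22;  a_1 = 2;  x_2 = (x_1 − 2)/3 = -19/22
  x_2 = -19/22;  a_2 = 2;  x_3 = (x_2 − 2)/3 = -21/22
  x_3 = -21/22;  a_3 = 0;  x_4 = (x_3 − 0)/3 = -7/22
  x_4 = -7/22;  a_4 = 2;  x_5 = (x_4 − 2)/3 = -17/22
  x_5 = -17/22;  a_5 = 1;  x_6 = (x_5 − 1)/3 = -13/22
Digits: (2, 2, 2, 0, 2, 1).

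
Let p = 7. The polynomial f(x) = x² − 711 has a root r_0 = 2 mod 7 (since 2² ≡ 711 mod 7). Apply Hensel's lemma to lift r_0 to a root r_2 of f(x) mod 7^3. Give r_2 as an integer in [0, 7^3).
r_2 = 338 (mod 343)

Hensel's recurrence: r_{i+1} = r_i − f(r_i)·(f′(r_i))^{-1} mod 7^{i+2}, with f′(x) = 2x. Iterate:
  r_0 = 2 (mod 7)
  r_1 = 44 (mod 49)
  r_2 = 338 (mod 343)
Final: r_2 = 338, and one checks f(r_2) ≡ 0 mod 7^3.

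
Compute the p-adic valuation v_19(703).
v_19(703) = 1

v_19(n) is the largest exponent k such that 19^k divides n. Factor out: 703 = 19^1 · 37. (Sign doesn't affect v_p.) So v_19(703) = 1.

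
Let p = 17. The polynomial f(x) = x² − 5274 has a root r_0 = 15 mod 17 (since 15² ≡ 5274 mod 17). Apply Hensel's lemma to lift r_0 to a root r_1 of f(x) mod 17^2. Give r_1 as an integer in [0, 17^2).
r_1 = 270 (mod 289)

Hensel's recurrence: r_{i+1} = r_i − f(r_i)·(f′(r_i))^{-1} mod 17^{i+2}, with f′(x) = 2x. Iterate:
  r_0 = 15 (mod 17)
  r_1 = 270 (mod 289)
Final: r_1 = 270, and one checks f(r_1) ≡ 0 mod 17^2.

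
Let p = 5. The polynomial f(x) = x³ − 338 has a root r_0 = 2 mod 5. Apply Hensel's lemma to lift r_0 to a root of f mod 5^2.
r_1 = 17 (mod 25)

Hensel: r_{i+1} = r_i − f(r_i)/f′(r_i) mod 5^{i+2}, where f′(x) = 3x². Iterate:
  r_0 = 2 (mod 5)
  r_1 = 17 (mod 25)
Final: r = 17 with f(r) ≡ 0 mod 5^2.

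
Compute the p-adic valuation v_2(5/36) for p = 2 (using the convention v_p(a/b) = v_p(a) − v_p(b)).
v_2(5/36) = -2

Factor powers of 2 from the numerator and denominator of the reduced fraction: 5 = 2^0 · 5 and 36 = 2^2 · 9. Apply v_p(a/b) = v_p(a) − v_p(b): v_2(5/36) = 0 − 2 = -2.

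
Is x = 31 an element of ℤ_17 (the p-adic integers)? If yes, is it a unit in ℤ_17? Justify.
x ∈ ℤ_17^× (unit); v_17(x) = 0

ℤ_17 = {x ∈ ℚ_17 : v_17(x) ≥ 0} and ℤ_17^× = {x ∈ ℤ_17 : v_17(x) = 0}. Here v_17(31) = v_17(num) − v_17(den) = 0; compare against these criteria.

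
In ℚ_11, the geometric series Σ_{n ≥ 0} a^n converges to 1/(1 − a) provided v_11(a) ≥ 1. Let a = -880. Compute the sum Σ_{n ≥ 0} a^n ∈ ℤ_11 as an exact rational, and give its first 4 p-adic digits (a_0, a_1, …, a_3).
Σ a^n = 1/(1 − a) = 1/881;  first 4 digits = (1, 8, 1, 4)

v_11(a) = 1 ≥ 1, so the series converges in ℤ_11 to 1/(1 − a) = 1/(1 − (-880)) = 1/881. Expand this rational in ℤ_11: compute digits iteratively via d_i = x_i mod 11, x_{i+1} = (x_i − d_i)/11. The first 4 digits are (1, 8, 1, 4).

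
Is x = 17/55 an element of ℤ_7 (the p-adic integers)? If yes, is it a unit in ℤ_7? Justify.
x ∈ ℤ_7^× (unit); v_7(x) = 0

ℤ_7 = {x ∈ ℚ_7 : v_7(x) ≥ 0} and ℤ_7^× = {x ∈ ℤ_7 : v_7(x) = 0}. Here v_7(17/55) = v_7(num) − v_7(den) = 0; compare against these criteria.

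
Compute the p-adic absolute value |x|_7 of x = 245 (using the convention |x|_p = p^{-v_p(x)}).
|245|_7 = 1/49

Step 1 — compute v_7(x) by factoring powers of 7 out of the numerator and denominator: v_7(245) = 2. Step 2 — apply |x|_p = p^{-v_p(x)} = 7^{-2} = 1/49.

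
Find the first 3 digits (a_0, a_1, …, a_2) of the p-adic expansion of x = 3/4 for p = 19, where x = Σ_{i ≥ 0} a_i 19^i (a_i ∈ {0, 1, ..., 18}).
(a_0, …, a_2) = (15, 4, 14)

v_19(3/4) = 0 (numerator and denominator both coprime to 19), so x ∈ ℤ_19^×. Compute digits iteratively via a_i = x_i mod 19, x_{i+1} = (x_i − a_i)/19, with x_0 = x:
  x_0 = 3/4;  a_0 = 15;  x_1 = (x_0 − 15)/19 = -3/4
  x_1 = -3/4;  a_1 = 4;  x_2 = (x_1 − 4)/19 = -1/4
  x_2 = -1/4;  a_2 = 14;  x_3 = (x_2 − 14)/19 = -3/4
Digits: (15, 4, 14).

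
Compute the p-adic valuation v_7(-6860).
v_7(-6860) = 3

v_7(n) is the largest exponent k such that 7^k divides n. Factor out: -6860 = -7^3 · 20. (Sign doesn't affect v_p.) So v_7(-6860) = 3.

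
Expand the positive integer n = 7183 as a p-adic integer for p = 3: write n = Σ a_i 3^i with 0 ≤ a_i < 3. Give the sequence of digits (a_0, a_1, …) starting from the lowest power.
(a_0, a_1, …) = (1, 0, 0, 2, 1, 2, 0, 0, 1)

Repeated division by 3 gives the digits low-to-high: 7183 = 1 + 2·3^3 + 1·3^4 + 2·3^5 + 1·3^8. Digit sequence: (1, 0, 0, 2, 1, 2, 0, 0, 1).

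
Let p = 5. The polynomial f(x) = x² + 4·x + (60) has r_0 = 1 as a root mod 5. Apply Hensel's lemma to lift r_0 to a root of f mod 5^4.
r_3 = 411 (mod 625)

Hensel: r_{i+1} = r_i − f(r_i)·(f′(r_i))^{-1} mod 5^{i+2}, f′(x) = 2x + 4. Iterate:
  r_0 = 1 (mod 5)
  r_1 = 11 (mod 25)
  r_2 = 36 (mod 125)
  r_3 = 411 (mod 625)
Final: r = 411 satisfies f(r) ≡ 0 mod 5^4.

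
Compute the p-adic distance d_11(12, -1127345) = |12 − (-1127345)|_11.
d_11(12, -1127345) = 1/161051

Step 1 — x − y = 12 − (-1127345) = 1127357. Step 2 — v_11(1127357) = 5 (factor: 1127357 = (11^5 · 7); the sign does not affect v_p). Step 3 — |x − y|_11 = 11^{-5} = 1/161051.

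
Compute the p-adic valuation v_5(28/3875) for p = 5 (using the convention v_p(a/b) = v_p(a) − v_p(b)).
v_5(28/3875) = -3

Factor powers of 5 from the numerator and denominator of the reduced fraction: 28 = 5^0 · 28 and 3875 = 5^3 · 31. Apply v_p(a/b) = v_p(a) − v_p(b): v_5(28/3875) = 0 − 3 = -3.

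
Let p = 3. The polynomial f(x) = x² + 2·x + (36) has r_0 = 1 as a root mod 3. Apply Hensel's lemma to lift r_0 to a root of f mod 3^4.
r_3 = 16 (mod 81)

Hensel: r_{i+1} = r_i − f(r_i)·(f′(r_i))^{-1} mod 3^{i+2}, f′(x) = 2x + 2. Iterate:
  r_0 = 1 (mod 3)
  r_1 = 7 (mod 9)
  r_2 = 16 (mod 27)
  r_3 = 16 (mod 81)
Final: r = 16 satisfies f(r) ≡ 0 mod 3^4.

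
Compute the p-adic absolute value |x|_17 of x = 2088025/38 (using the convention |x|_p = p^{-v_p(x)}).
|2088025/38|_17 = 1/83521

Step 1 — compute v_17(x) by factoring powers of 17 out of the numerator and denominator: v_17(2088025/38) = 4. Step 2 — apply |x|_p = p^{-v_p(x)} = 17^{-4} = 1/83521.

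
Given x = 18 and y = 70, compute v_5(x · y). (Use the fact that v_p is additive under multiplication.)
v_5(1260) = 1

v_p(x) = 0 (factor: 18 = 5^0 · 18); v_p(y) = 1 (factor: 70 = 5^1 · 14). Additivity: v_p(xy) = v_p(x) + v_p(y) = 0 + 1 = 1. (Direct check: xy = 1260 = 5^1 · (252).)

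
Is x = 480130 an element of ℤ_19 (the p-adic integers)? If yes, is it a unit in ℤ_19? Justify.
x ∈ ℤ_19 but not a unit; v_19(x) = 3 > 0

ℤ_19 = {x ∈ ℚ_19 : v_19(x) ≥ 0} and ℤ_19^× = {x ∈ ℤ_19 : v_19(x) = 0}. Here v_19(480130) = v_19(num) − v_19(den) = 3; compare against these criteria.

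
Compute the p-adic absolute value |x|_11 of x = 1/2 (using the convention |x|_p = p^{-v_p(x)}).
|1/2|_11 = 1

Step 1 — compute v_11(x) by factoring powers of 11 out of the numerator and denominator: v_11(1/2) = 0. Step 2 — apply |x|_p = p^{-v_p(x)} = 11^{0} = 1.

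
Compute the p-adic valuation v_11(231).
v_11(231) = 1

v_11(n) is the largest exponent k such that 11^k divides n. Factor out: 231 = 11^1 · 21. (Sign doesn't affect v_p.) So v_11(231) = 1.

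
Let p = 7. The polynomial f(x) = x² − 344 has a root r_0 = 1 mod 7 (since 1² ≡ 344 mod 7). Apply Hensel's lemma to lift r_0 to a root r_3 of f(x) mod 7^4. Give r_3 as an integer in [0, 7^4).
r_3 = 1373 (mod 2401)

Hensel's recurrence: r_{i+1} = r_i − f(r_i)·(f′(r_i))^{-1} mod 7^{i+2}, with f′(x) = 2x. Iterate:
  r_0 = 1 (mod 7)
  r_1 = 1 (mod 49)
  r_2 = 1 (mod 343)
  r_3 = 1373 (mod 2401)
Final: r_3 = 1373, and one checks f(r_3) ≡ 0 mod 7^4.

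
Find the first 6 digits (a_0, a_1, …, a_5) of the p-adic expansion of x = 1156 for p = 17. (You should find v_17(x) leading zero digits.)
(a_0, …, a_5) = (0, 0, 4, 0, 0, 0)

v_17(1156) = 2, so a_0 = ... = a_1 = 0. Factor out: x = 17^2 · u with u = 4 a unit in ℤ_17. Expand u iteratively via a_{v+i} = u_i mod 17, u_{i+1} = (u_i − a_{v+i})/17:
  u_0 = 4;  a_2 = 4;  u_1 = (u_0 − 4)/17 = 0
  u_1 = 0;  a_3 = 0;  u_2 = (u_1 − 0)/17 = 0
  u_2 = 0;  a_4 = 0;  u_3 = (u_2 − 0)/17 = 0
  u_3 = 0;  a_5 = 0;  u_4 = (u_3 − 0)/17 = 0
Digits: (0, 0, 4, 0, 0, 0).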